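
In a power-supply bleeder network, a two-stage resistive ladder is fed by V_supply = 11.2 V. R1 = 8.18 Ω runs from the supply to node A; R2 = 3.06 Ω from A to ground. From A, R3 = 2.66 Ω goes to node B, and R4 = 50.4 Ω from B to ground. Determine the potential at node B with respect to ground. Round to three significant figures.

V_B ≈ 2.78 V

Looking into the second stage from A: R3 + R4 = 53.06 Ω appears in parallel with R2.
R2 ‖ (R3+R4) = 2.893 Ω.
First divider: V_A = V_supply · 2.893/(8.18 + 2.893) = 2.926 V.
Then the unloaded second divider: V_B = V_A × R4/(R3+R4) = 2.926 × 0.9499 = 2.780 V.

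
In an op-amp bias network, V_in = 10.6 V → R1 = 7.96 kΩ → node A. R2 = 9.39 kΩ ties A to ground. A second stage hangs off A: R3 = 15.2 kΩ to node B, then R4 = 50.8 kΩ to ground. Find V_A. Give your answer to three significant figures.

Node A sees R2 in parallel with the series input of stage 2, R3 + R4 = 66.00 kΩ.
Effective lower resistance at A: R2 ‖ 66.00 = 8.220 kΩ.
V_A = 10.6 × 8.220/(7.96 + 8.220) = 5.385 V.

V_A ≈ 5.39 V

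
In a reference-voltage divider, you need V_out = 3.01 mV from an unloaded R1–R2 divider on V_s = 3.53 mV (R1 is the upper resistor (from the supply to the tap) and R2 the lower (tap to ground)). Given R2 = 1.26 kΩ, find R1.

Required fraction k = V_out/V_s = 0.8527.
So R1 = R2 · (V_s/V_out − 1) = 1.26 × (3.53/3.01 − 1) = 1.26 × 0.1728 = 0.2177 kΩ.

R1 ≈ 0.218 kΩ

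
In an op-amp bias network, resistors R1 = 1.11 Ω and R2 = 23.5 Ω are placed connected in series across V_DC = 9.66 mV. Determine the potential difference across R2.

V ≈ 9.22 mV

Series total: ΣR = 1.11 + 23.5 = 24.61 Ω.
Voltage divider: V = V_DC · (23.50 / 24.61) = 9.66 × 0.9549 = 9.224 mV.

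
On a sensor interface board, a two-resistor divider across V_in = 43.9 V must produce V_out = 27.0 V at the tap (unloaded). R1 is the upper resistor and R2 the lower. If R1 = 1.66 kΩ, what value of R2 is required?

R2 ≈ 2.65 kΩ

The divider ratio is R2/(R1+R2) = 27.0/43.9 = 0.6150.
So R2 = R1 · V_out/(V_in − V_out) = 1.66 × 27.0/(43.9 − 27.0) = 1.66 × 1.598 = 2.652 kΩ.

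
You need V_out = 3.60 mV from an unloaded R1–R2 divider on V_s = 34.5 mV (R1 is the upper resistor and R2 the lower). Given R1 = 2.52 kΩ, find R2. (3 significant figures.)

The divider ratio is R2/(R1+R2) = 3.60/34.5 = 0.1043.
So R2 = R1 · V_out/(V_s − V_out) = 2.52 × 3.60/(34.5 − 3.60) = 2.52 × 0.1165 = 0.2936 kΩ.

R2 ≈ 0.294 kΩ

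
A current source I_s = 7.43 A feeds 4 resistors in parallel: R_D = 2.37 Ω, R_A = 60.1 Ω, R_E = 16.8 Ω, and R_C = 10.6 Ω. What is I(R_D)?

I ≈ 5.29 A

Conductances: ΣG = 1/2.37 + 1/60.1 + 1/16.8 + 1/10.6 = 0.5924 (1/Ω).
By the current-divider rule, I = I_s · G_k/ΣG = 7.43 × 0.7122 = 5.292 A.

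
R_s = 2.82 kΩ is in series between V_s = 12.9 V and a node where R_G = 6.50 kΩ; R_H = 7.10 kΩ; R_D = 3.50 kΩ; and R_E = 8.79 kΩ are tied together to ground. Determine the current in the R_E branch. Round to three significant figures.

I ≈ 0.496 mA

Equivalent of the parallel group: R_p = 1.441 kΩ.
V_A by voltage divider: V_A = 12.9 × 1.441/(2.82 + 1.441) = 4.362 V.
Branch current I = V_A/R_E = 4.362/8.79 = 0.4962 mA.
(Check via current divider: I_total = 3.028 mA; share G_k/ΣG = 0.1639 → same result.)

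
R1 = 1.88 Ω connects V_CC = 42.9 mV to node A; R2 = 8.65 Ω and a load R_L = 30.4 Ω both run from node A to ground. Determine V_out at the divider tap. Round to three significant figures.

The load sits in parallel with R2, giving an effective lower resistance R2' = R2·R_L/(R2+R_L) = 6.734 Ω.
Voltage divider with the loaded lower leg: V_out = 42.9 × 6.734/(1.88 + 6.734) = 42.9 × 0.7817 = 33.54 mV.

V_out ≈ 33.5 mV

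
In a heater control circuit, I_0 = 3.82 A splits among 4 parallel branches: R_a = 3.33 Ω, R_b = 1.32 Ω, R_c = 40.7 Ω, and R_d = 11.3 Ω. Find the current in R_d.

I ≈ 0.289 A

Total conductance ΣG = 1/3.33 + 1/1.32 + 1/40.7 + 1/11.3 = 1.171 (units of 1/Ω).
By the current-divider rule, I = I_0 · G_k/ΣG = 3.82 × 0.07558 = 0.2887 A.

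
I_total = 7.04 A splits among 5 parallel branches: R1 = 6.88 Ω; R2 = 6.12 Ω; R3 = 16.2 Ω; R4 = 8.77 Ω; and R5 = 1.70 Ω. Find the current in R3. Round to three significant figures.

I ≈ 0.405 A

Conductances: ΣG = 1/6.88 + 1/6.12 + 1/16.2 + 1/8.77 + 1/1.70 = 1.073 (1/Ω).
Current divider: I(R3) = I_total · G_k/ΣG = 7.04 × (0.06173/1.073) = 7.04 × 0.05754 = 0.4051 A.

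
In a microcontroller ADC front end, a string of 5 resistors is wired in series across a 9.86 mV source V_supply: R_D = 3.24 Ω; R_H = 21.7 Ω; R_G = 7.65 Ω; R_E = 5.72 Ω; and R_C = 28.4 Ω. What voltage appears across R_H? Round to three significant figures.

Total series resistance ΣR = 3.24 + 21.7 + 7.65 + 5.72 + 28.4 = 66.71 Ω.
Voltage divider: V = V_supply · (21.70 / 66.71) = 9.86 × 0.3253 = 3.207 mV.

V ≈ 3.21 mV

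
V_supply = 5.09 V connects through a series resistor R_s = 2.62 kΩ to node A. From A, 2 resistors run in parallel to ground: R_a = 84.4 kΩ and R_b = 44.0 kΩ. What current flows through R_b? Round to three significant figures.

Equivalent of the parallel group: R_p = 28.92 kΩ.
V_A by voltage divider: V_A = 5.09 × 28.92/(2.62 + 28.92) = 4.667 V.
Branch current I = V_A/R_b = 4.667/44.0 = 0.1061 mA.

I ≈ 0.106 mA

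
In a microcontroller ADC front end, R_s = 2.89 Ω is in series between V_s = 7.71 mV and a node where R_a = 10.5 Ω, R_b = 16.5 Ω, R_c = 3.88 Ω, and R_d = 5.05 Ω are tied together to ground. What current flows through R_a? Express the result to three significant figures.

Combine the parallel branches: R_p = (1/10.5 + 1/16.5 + 1/3.88 + 1/5.05)⁻¹ = 1.635 Ω.
V_A by voltage divider: V_A = 7.71 × 1.635/(2.89 + 1.635) = 2.786 mV.
I(R_a) = V_A / R_a = 2.786/10.5 = 0.2653 mA.
(Check via current divider: I_total = 1.704 mA; share G_k/ΣG = 0.1557 → same result.)

I ≈ 0.265 mA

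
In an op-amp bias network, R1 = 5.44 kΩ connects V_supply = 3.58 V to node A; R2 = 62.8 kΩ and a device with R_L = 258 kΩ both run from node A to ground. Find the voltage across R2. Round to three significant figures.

The load sits in parallel with R2, giving an effective lower resistance R2' = R2·R_L/(R2+R_L) = 50.51 kΩ.
Then V_out = V_supply · R2'/(R1 + R2') = 3.58 × 50.51/55.95 = 3.232 V.

V_out ≈ 3.23 V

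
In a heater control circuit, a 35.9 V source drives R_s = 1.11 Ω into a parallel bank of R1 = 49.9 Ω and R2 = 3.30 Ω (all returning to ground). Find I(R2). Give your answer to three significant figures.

Parallel bank: R_p = 1/(1/49.9 + 1/3.30) = 3.095 Ω.
V_A = 35.9 × 3.095/4.205 = 26.42 V.
I(R2) = V_A / R2 = 26.42/3.30 = 8.007 A.

I ≈ 8.01 A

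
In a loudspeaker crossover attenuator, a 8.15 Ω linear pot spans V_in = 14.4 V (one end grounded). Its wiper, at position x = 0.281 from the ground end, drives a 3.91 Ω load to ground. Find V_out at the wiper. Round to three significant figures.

V_out ≈ 2.85 V

Split the track: R_lower = x·R_p = 2.290 Ω, R_upper = (1−x)·R_p = 5.860 Ω.
(x·R_p) ‖ R_L = 1.444 Ω.
Then V_out = V_in · 1.444/(5.860 + 1.444) = 2.847 V.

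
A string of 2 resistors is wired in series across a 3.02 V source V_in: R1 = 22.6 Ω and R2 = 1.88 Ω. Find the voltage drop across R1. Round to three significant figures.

V ≈ 2.79 V

Total series resistance ΣR = 22.6 + 1.88 = 24.48 Ω.
Voltage divider: V = V_in · (22.60 / 24.48) = 3.02 × 0.9232 = 2.788 V.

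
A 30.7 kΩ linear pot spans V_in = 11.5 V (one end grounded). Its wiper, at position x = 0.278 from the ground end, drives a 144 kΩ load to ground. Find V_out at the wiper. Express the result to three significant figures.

Lower segment x·R_p = 8.535 kΩ; upper segment (1−x)·R_p = 22.17 kΩ.
Lower segment in parallel with the load: 8.535 ‖ 144 = 8.057 kΩ.
Then V_out = V_in · 8.057/(22.17 + 8.057) = 3.066 V.

V_out ≈ 3.07 V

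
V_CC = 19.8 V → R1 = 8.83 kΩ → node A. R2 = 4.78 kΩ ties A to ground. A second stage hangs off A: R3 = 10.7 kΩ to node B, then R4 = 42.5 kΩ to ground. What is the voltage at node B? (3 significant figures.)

V_B ≈ 5.25 V

The second stage (R3 + R4 = 53.20 kΩ) loads node A in parallel with R2.
Effective lower resistance at A: R2 ‖ 53.20 = 4.386 kΩ.
First divider: V_A = V_CC · 4.386/(8.83 + 4.386) = 6.571 V.
Stage 2 is unloaded, so V_B = V_A · R4/(R3+R4) = 6.571 × 42.5/53.20 = 5.249 V.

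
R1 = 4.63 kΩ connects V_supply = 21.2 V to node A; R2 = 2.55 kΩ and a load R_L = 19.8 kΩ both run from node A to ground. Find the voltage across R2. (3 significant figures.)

R2 ‖ R_L = (2.55 × 19.8)/(2.55 + 19.8) = 2.259 kΩ.
Then V_out = V_supply · R2'/(R1 + R2') = 21.2 × 2.259/6.889 = 6.952 V.
(Unloaded it would be 7.53 V; the load pulls it down.)

V_out ≈ 6.95 V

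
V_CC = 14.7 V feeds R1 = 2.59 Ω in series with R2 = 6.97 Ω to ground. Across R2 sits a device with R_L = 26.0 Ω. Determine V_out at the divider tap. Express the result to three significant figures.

First combine the lower leg with the load: R2 ‖ R_L = 5.497 Ω.
Then V_out = V_CC · R2'/(R1 + R2') = 14.7 × 5.497/8.087 = 9.992 V.
(Unloaded it would be 10.7 V; the load pulls it down.)

V_out ≈ 9.99 V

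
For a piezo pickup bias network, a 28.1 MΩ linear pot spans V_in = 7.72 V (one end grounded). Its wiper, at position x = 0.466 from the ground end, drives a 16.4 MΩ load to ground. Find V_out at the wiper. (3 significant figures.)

Split the track: R_lower = x·R_p = 13.09 MΩ, R_upper = (1−x)·R_p = 15.01 MΩ.
(x·R_p) ‖ R_L = 7.281 MΩ.
Loaded-divider output: V_out = 7.72 × 0.3267 = 2.522 V.

V_out ≈ 2.52 V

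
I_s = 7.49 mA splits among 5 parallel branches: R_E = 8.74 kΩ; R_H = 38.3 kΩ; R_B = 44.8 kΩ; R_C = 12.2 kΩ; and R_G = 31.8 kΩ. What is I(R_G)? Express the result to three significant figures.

I ≈ 0.853 mA

Conductances: ΣG = 1/8.74 + 1/38.3 + 1/44.8 + 1/12.2 + 1/31.8 = 0.2763 (1/kΩ).
R_G takes the fraction G_k/ΣG = 0.03145/0.2763 = 0.1138, so I = 7.49 × 0.1138 = 0.8526 mA.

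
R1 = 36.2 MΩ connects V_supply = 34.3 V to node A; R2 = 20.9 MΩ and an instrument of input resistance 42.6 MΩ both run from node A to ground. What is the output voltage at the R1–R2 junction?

V_out ≈ 9.58 V

R2 ‖ R_L = (20.9 × 42.6)/(20.9 + 42.6) = 14.02 MΩ.
Then V_out = V_supply · R2'/(R1 + R2') = 34.3 × 14.02/50.22 = 9.576 V.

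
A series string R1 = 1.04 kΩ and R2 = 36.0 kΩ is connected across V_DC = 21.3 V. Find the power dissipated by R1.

P ≈ 0.344 mW

The common current is I = 21.3/37.04 = 0.5751 mA.
P = I²R = 0.3307 × 1.04 = 0.3439 mW.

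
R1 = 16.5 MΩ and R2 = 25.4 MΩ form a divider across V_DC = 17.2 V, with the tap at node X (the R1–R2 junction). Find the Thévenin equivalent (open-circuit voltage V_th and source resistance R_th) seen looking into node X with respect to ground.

V_th ≈ 10.4 V, R_th ≈ 10.0 MΩ

V_th is the unloaded tap voltage: V_DC · R2/(R1+R2) = 17.2 × 0.6062 = 10.43 V.
Zeroing V_DC shorts the top of R1 to ground, so R_th = R1 ‖ R2 = 10.00 MΩ.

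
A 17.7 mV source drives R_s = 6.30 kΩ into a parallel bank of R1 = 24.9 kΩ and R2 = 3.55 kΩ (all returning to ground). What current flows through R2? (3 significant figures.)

I ≈ 1.65 µA

Equivalent of the parallel group: R_p = 3.107 kΩ.
Node voltage V_A = V_in · R_p/(R_s + R_p) = 17.7 × 0.3303 = 5.846 mV.
Branch current I = V_A/R2 = 5.846/3.55 = 1.647 µA.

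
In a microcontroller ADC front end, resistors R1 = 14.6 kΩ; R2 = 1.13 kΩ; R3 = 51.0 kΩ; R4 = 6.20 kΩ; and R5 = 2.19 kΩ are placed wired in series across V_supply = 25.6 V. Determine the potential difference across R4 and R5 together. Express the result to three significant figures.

V ≈ 2.86 V

Total series resistance ΣR = 14.6 + 1.13 + 51.0 + 6.20 + 2.19 = 75.12 kΩ.
R_{R4..R5} = 6.20 + 2.19 = 8.390 kΩ.
Voltage divider: V = V_supply · (8.390 / 75.12) = 25.6 × 0.1117 = 2.859 V.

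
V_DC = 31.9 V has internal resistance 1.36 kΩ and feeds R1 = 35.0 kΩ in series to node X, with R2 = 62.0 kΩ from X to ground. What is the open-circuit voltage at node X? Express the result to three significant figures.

V_th ≈ 20.1 V

R1' = 1.36 + 35.0 = 36.36 kΩ (source resistance + R1).
V_th is the unloaded tap voltage: V_DC · R2/(R1'+R2) = 31.9 × 0.6303 = 20.11 V.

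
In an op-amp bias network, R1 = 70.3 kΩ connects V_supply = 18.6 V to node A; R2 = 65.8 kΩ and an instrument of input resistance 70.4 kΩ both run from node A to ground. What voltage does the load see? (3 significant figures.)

V_out ≈ 6.06 V

First combine the lower leg with the load: R2 ‖ R_L = 34.01 kΩ.
Then V_out = V_supply · R2'/(R1 + R2') = 18.6 × 34.01/104.3 = 6.065 V.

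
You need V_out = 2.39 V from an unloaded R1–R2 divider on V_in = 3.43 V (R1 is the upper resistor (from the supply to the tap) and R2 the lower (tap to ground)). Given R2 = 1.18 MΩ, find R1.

Required fraction k = V_out/V_in = 0.6968.
Rearranging, R1 = R2·(1−k)/k = 1.18 × 0.4351 = 0.5135 MΩ.

R1 ≈ 0.513 MΩ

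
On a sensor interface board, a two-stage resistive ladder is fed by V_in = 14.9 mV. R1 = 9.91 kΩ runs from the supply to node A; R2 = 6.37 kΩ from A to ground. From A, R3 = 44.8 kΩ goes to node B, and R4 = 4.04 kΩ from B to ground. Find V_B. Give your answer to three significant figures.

Node A sees R2 in parallel with the series input of stage 2, R3 + R4 = 48.84 kΩ.
Effective lower resistance at A: R2 ‖ 48.84 = 5.635 kΩ.
V_A = 14.9 × 5.635/(9.91 + 5.635) = 5.401 mV.
Then the unloaded second divider: V_B = V_A × R4/(R3+R4) = 5.401 × 0.08272 = 0.4468 mV.

V_B ≈ 0.447 mV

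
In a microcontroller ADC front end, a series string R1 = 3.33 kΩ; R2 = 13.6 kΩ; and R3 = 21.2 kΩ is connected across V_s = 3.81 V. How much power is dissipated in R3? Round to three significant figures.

Series current I = V_s/ΣR = 3.81/38.13 = 0.09992 mA.
V(R3) = I·R = 2.118 V; P = V·I = 2.118 × 0.09992 = 0.2117 mW.

P ≈ 0.212 mW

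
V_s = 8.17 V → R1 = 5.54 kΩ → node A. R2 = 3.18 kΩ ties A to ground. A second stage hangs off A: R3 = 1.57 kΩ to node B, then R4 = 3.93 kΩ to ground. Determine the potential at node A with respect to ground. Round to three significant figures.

The second stage (R3 + R4 = 5.500 kΩ) loads node A in parallel with R2.
R2 ‖ (R3+R4) = 2.015 kΩ.
So V_A = 8.17 × 0.2667 = 2.179 V.

V_A ≈ 2.18 V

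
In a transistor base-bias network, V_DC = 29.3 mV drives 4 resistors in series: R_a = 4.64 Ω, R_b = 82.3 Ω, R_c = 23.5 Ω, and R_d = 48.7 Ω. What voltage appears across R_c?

Total series resistance ΣR = 4.64 + 82.3 + 23.5 + 48.7 = 159.1 Ω.
V = V_DC · R/ΣR = 29.3 × 0.1477 = 4.327 mV.

V ≈ 4.33 mV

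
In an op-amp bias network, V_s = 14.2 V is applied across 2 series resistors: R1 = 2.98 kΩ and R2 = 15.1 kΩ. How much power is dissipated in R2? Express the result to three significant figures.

P ≈ 9.31 mW

The common current is I = 14.2/18.08 = 0.7854 mA.
P(R2) = I²·R2 = (0.7854)² × 15.1 = 9.314 mW.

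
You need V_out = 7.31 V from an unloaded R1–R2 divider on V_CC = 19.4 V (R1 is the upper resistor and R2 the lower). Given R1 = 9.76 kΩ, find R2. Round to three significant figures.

R2 ≈ 5.90 kΩ

V_out/V_CC = R2/(R1+R2) = 0.3768.
R2 = R1 · 0.3768/(1 − 0.3768) = 5.901 kΩ.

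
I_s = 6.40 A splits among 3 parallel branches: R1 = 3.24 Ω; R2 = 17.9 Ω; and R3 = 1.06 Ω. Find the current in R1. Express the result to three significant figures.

Conductances: ΣG = 1/3.24 + 1/17.9 + 1/1.06 = 1.308 (1/Ω).
R1 takes the fraction G_k/ΣG = 0.3086/1.308 = 0.2360, so I = 6.40 × 0.2360 = 1.510 A.

I ≈ 1.51 A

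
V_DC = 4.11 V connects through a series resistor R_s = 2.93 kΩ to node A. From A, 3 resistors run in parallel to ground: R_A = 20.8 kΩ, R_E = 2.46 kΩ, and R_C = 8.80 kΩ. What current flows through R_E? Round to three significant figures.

Parallel bank: R_p = 1/(1/20.8 + 1/2.46 + 1/8.80) = 1.760 kΩ.
V_A by voltage divider: V_A = 4.11 × 1.760/(2.93 + 1.760) = 1.542 V.
I(R_E) = V_A / R_E = 1.542/2.46 = 0.6269 mA.

I ≈ 0.627 mA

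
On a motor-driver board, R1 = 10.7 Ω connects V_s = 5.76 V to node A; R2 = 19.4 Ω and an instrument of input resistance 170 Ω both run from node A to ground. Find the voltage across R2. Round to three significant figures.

V_out ≈ 3.57 V

The load sits in parallel with R2, giving an effective lower resistance R2' = R2·R_L/(R2+R_L) = 17.41 Ω.
Then V_out = V_s · R2'/(R1 + R2') = 5.76 × 17.41/28.11 = 3.568 V.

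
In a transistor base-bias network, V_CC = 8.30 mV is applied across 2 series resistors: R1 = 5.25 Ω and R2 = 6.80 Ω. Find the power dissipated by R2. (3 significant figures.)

P ≈ 3.23 µW

The common current is I = 8.30/12.05 = 0.6888 mA.
P = I²R = 0.4744 × 6.80 = 3.226 µW.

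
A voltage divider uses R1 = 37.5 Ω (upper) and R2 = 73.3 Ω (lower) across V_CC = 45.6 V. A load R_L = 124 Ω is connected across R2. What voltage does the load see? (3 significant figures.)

V_out ≈ 25.1 V

The load sits in parallel with R2, giving an effective lower resistance R2' = R2·R_L/(R2+R_L) = 46.07 Ω.
Voltage divider with the loaded lower leg: V_out = 45.6 × 46.07/(37.5 + 46.07) = 45.6 × 0.5513 = 25.14 V.
(Unloaded it would be 30.2 V; the load pulls it down.)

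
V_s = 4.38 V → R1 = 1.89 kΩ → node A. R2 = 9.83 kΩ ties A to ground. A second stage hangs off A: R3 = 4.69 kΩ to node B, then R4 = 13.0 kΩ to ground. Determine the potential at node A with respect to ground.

V_A ≈ 3.37 V

Looking into the second stage from A: R3 + R4 = 17.69 kΩ appears in parallel with R2.
R2 ‖ (R3+R4) = 6.319 kΩ.
So V_A = 4.38 × 0.7698 = 3.372 V.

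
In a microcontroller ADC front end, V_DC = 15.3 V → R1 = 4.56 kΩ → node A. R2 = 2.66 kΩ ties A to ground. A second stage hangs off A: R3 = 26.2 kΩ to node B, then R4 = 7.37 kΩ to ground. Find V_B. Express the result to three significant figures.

Looking into the second stage from A: R3 + R4 = 33.57 kΩ appears in parallel with R2.
Effective lower resistance at A: R2 ‖ 33.57 = 2.465 kΩ.
First divider: V_A = V_DC · 2.465/(4.56 + 2.465) = 5.368 V.
Stage 2 is unloaded, so V_B = V_A · R4/(R3+R4) = 5.368 × 7.37/33.57 = 1.179 V.

V_B ≈ 1.18 V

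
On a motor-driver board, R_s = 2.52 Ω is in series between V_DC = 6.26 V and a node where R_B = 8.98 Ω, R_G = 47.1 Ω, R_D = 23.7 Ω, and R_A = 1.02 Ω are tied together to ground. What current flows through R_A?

I ≈ 1.57 A

Parallel bank: R_p = 1/(1/8.98 + 1/47.1 + 1/23.7 + 1/1.02) = 0.8657 Ω.
V_A by voltage divider: V_A = 6.26 × 0.8657/(2.52 + 0.8657) = 1.601 V.
I(R_A) = V_A / R_A = 1.601/1.02 = 1.569 A.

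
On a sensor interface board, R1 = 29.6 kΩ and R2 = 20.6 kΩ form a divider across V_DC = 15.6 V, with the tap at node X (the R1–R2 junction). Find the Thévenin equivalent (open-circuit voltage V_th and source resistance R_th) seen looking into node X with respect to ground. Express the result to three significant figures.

Open-circuit (no load on X): V_th = V_DC · R2/(R1 + R2) = 15.6 × 20.6/(29.60 + 20.6) = 6.402 V.
Zeroing V_DC shorts the top of R1 to ground, so R_th = R1 ‖ R2 = 12.15 kΩ.

V_th ≈ 6.40 V, R_th ≈ 12.1 kΩ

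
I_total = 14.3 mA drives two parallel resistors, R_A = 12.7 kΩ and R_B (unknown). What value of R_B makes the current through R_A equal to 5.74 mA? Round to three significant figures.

R_B ≈ 8.52 kΩ

The fraction through R_A equals R_B/(R_A+R_B).
With f = 0.4014, R_B = R_A · f/(1−f) = 12.7 × 0.6706 = 8.516 kΩ.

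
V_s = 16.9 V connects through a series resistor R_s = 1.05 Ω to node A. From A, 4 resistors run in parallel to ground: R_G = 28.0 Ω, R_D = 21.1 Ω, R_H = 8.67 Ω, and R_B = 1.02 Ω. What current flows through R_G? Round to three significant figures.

Parallel bank: R_p = 1/(1/28.0 + 1/21.1 + 1/8.67 + 1/1.02) = 0.8483 Ω.
V_A by voltage divider: V_A = 16.9 × 0.8483/(1.05 + 0.8483) = 7.552 V.
I(R_G) = V_A / R_G = 7.552/28.0 = 0.2697 A.

I ≈ 0.270 A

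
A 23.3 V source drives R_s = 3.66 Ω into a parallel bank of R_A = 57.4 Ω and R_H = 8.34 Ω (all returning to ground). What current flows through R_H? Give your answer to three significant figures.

I ≈ 1.86 A

Parallel bank: R_p = 1/(1/57.4 + 1/8.34) = 7.282 Ω.
V_A by voltage divider: V_A = 23.3 × 7.282/(3.66 + 7.282) = 15.51 V.
Branch current I = V_A/R_H = 15.51/8.34 = 1.859 A.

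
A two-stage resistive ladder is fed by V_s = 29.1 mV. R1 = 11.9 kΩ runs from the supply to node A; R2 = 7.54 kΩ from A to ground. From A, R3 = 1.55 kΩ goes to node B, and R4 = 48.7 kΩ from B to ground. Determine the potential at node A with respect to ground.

Node A sees R2 in parallel with the series input of stage 2, R3 + R4 = 50.25 kΩ.
Effective lower resistance at A: R2 ‖ 50.25 = 6.556 kΩ.
So V_A = 29.1 × 0.3552 = 10.34 mV.

V_A ≈ 10.3 mV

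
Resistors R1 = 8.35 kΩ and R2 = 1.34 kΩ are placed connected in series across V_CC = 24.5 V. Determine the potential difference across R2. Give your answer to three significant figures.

V ≈ 3.39 V

ΣR = 8.35 + 1.34 = 9.690 kΩ.
By the voltage-divider rule, V = 24.5 × 1.340/9.690 = 3.388 V.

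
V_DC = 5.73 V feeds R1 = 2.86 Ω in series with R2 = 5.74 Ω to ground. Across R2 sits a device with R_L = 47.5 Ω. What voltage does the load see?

R2 ‖ R_L = (5.74 × 47.5)/(5.74 + 47.5) = 5.121 Ω.
Then V_out = V_DC · R2'/(R1 + R2') = 5.73 × 5.121/7.981 = 3.677 V.

V_out ≈ 3.68 V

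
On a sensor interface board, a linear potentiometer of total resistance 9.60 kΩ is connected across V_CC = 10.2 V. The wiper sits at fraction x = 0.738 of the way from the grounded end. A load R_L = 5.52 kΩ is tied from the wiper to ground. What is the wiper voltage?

Split the track: R_lower = x·R_p = 7.085 kΩ, R_upper = (1−x)·R_p = 2.515 kΩ.
R_L loads the lower segment: effective lower R = 3.103 kΩ.
Loaded-divider output: V_out = 10.2 × 0.5523 = 5.633 V.

V_out ≈ 5.63 V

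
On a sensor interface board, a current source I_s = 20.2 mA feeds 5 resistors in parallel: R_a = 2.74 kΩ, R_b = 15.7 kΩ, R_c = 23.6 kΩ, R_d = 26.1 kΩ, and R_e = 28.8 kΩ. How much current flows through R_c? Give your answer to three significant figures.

I ≈ 1.57 mA

Total conductance ΣG = 1/2.74 + 1/15.7 + 1/23.6 + 1/26.1 + 1/28.8 = 0.5441 (units of 1/kΩ).
R_c takes the fraction G_k/ΣG = 0.04237/0.5441 = 0.07788, so I = 20.2 × 0.07788 = 1.573 mA.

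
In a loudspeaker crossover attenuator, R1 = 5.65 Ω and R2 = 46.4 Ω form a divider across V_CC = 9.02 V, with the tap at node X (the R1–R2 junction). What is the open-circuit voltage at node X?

V_th is the unloaded tap voltage: V_CC · R2/(R1+R2) = 9.02 × 0.8915 = 8.041 V.

V_th ≈ 8.04 V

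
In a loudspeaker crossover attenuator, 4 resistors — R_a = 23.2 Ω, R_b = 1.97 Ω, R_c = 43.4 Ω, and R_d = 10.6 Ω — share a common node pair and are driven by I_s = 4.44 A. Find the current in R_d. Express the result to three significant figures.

I ≈ 0.627 A

Total conductance ΣG = 1/23.2 + 1/1.97 + 1/43.4 + 1/10.6 = 0.6681 (units of 1/Ω).
R_d takes the fraction G_k/ΣG = 0.09434/0.6681 = 0.1412, so I = 4.44 × 0.1412 = 0.6270 A.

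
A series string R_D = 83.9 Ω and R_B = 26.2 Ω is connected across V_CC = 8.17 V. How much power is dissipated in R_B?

P ≈ 0.144 W

The common current is I = 8.17/110.1 = 0.07421 A.
P = I²R = 0.005506 × 26.2 = 0.1443 W.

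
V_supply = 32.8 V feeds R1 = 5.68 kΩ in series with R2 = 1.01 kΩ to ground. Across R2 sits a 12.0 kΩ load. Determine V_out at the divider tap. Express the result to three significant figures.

The load sits in parallel with R2, giving an effective lower resistance R2' = R2·R_L/(R2+R_L) = 0.9316 kΩ.
Then V_out = V_supply · R2'/(R1 + R2') = 32.8 × 0.9316/6.612 = 4.622 V.
(Unloaded it would be 4.95 V; the load pulls it down.)

V_out ≈ 4.62 V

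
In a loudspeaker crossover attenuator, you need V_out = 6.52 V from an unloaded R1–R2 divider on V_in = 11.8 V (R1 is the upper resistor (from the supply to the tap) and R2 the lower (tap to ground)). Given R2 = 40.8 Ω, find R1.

The divider ratio is R2/(R1+R2) = 6.52/11.8 = 0.5525.
R1 = R2·(1/k − 1) = 40.8 × 0.8098 = 33.04 Ω.

R1 ≈ 33.0 Ω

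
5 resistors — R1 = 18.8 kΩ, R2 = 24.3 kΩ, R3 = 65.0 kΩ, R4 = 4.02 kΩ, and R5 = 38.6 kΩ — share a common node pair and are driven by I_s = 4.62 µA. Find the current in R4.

I ≈ 2.99 µA

ΣG = 1/18.8 + 1/24.3 + 1/65.0 + 1/4.02 + 1/38.6 = 0.3844.
By the current-divider rule, I = I_s · G_k/ΣG = 4.62 × 0.6471 = 2.990 µA.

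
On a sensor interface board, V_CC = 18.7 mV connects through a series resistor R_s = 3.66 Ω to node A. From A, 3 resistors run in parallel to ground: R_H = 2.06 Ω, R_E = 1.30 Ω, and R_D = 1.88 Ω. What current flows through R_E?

I ≈ 1.91 mA

Parallel bank: R_p = 1/(1/2.06 + 1/1.30 + 1/1.88) = 0.5597 Ω.
Node voltage V_A = V_CC · R_p/(R_s + R_p) = 18.7 × 0.1326 = 2.480 mV.
I(R_E) = V_A / R_E = 2.480/1.30 = 1.908 mA.
(Check via current divider: I_total = 4.432 mA; share G_k/ΣG = 0.4306 → same result.)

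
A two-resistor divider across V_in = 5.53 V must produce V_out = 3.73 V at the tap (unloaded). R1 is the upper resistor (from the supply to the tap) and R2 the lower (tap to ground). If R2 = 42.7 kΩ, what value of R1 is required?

R1 ≈ 20.6 kΩ

Required fraction k = V_out/V_in = 0.6745.
So R1 = R2 · (V_in/V_out − 1) = 42.7 × (5.53/3.73 − 1) = 42.7 × 0.4826 = 20.61 kΩ.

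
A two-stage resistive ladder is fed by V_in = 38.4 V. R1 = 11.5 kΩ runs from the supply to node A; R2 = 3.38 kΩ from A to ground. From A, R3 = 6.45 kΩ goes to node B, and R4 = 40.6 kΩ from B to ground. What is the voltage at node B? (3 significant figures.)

V_B ≈ 7.13 V

The second stage (R3 + R4 = 47.05 kΩ) loads node A in parallel with R2.
Effective lower resistance at A: R2 ‖ 47.05 = 3.153 kΩ.
So V_A = 38.4 × 0.2152 = 8.264 V.
V_B = V_A × 0.8629 = 7.131 V.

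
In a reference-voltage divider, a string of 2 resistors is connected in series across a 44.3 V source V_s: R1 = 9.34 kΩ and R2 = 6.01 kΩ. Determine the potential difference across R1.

Series total: ΣR = 9.34 + 6.01 = 15.35 kΩ.
V = V_s · R/ΣR = 44.3 × 0.6085 = 26.96 V.

V ≈ 27.0 V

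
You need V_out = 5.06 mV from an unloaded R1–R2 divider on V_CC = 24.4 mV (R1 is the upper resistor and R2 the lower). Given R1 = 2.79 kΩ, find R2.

R2 ≈ 0.730 kΩ

V_out/V_CC = R2/(R1+R2) = 0.2074.
Rearranging, R2 = R1·k/(1−k) = 2.79 × 0.2616 = 0.7300 kΩ.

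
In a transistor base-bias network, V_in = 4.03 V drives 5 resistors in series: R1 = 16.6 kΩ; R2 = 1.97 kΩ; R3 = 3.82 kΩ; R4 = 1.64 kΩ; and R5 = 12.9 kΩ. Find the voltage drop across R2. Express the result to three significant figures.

V ≈ 0.215 V

ΣR = 16.6 + 1.97 + 3.82 + 1.64 + 12.9 = 36.93 kΩ.
V = V_in · R/ΣR = 4.03 × 0.05334 = 0.2150 V.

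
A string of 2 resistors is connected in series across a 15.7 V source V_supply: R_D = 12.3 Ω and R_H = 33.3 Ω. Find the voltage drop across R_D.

V ≈ 4.23 V

Series total: ΣR = 12.3 + 33.3 = 45.60 Ω.
Voltage divider: V = V_supply · (12.30 / 45.60) = 15.7 × 0.2697 = 4.235 V.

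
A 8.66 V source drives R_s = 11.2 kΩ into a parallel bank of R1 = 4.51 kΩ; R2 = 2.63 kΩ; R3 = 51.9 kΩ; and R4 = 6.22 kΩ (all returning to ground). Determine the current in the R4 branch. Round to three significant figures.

I ≈ 0.143 mA

Parallel bank: R_p = 1/(1/4.51 + 1/2.63 + 1/51.9 + 1/6.22) = 1.279 kΩ.
V_A = 8.66 × 1.279/12.48 = 0.8874 V.
Branch current I = V_A/R4 = 0.8874/6.22 = 0.1427 mA.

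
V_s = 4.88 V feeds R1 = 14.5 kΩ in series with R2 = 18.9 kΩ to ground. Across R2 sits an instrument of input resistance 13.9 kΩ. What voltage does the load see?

V_out ≈ 1.74 V

The load sits in parallel with R2, giving an effective lower resistance R2' = R2·R_L/(R2+R_L) = 8.009 kΩ.
Voltage divider with the loaded lower leg: V_out = 4.88 × 8.009/(14.5 + 8.009) = 4.88 × 0.3558 = 1.736 V.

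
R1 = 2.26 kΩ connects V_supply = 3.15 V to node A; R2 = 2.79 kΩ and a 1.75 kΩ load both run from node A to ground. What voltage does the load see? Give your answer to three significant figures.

V_out ≈ 1.02 V

First combine the lower leg with the load: R2 ‖ R_L = 1.075 kΩ.
Now apply the divider: V_out = 3.15 × 0.3224 = 1.016 V.
(Unloaded it would be 1.74 V; the load pulls it down.)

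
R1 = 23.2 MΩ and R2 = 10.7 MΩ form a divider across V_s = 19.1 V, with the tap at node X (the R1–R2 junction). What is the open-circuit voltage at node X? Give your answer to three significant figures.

V_th ≈ 6.03 V

Open-circuit (no load on X): V_th = V_s · R2/(R1 + R2) = 19.1 × 10.7/(23.20 + 10.7) = 6.029 V.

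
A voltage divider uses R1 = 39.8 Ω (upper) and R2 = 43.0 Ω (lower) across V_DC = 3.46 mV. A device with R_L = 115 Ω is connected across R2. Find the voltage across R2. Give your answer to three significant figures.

V_out ≈ 1.52 mV

First combine the lower leg with the load: R2 ‖ R_L = 31.30 Ω.
Then V_out = V_DC · R2'/(R1 + R2') = 3.46 × 31.30/71.10 = 1.523 mV.
(Unloaded it would be 1.80 mV; the load pulls it down.)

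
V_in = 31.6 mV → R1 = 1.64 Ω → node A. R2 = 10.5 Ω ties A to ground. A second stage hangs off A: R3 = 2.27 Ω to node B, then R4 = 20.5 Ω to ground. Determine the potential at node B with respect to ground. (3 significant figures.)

V_B ≈ 23.2 mV

Node A sees R2 in parallel with the series input of stage 2, R3 + R4 = 22.77 Ω.
Effective lower resistance at A: R2 ‖ 22.77 = 7.186 Ω.
V_A = 31.6 × 7.186/(1.64 + 7.186) = 25.73 mV.
V_B = V_A × 0.9003 = 23.16 mV.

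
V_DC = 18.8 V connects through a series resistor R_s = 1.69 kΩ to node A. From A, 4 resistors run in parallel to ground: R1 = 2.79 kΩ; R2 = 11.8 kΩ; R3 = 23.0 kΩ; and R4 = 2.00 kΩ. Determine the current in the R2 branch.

I ≈ 0.597 mA

Equivalent of the parallel group: R_p = 1.014 kΩ.
V_A = 18.8 × 1.014/2.704 = 7.048 V.
I(R2) = V_A / R2 = 7.048/11.8 = 0.5973 mA.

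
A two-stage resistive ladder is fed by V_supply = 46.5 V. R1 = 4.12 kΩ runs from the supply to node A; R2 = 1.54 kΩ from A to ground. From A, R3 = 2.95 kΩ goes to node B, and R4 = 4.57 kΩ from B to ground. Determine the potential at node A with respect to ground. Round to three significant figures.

The second stage (R3 + R4 = 7.520 kΩ) loads node A in parallel with R2.
Effective lower resistance at A: R2 ‖ 7.520 = 1.278 kΩ.
First divider: V_A = V_supply · 1.278/(4.12 + 1.278) = 11.01 V.

V_A ≈ 11.0 V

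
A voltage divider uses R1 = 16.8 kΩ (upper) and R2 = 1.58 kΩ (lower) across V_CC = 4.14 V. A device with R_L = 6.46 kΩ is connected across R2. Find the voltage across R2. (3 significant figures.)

First combine the lower leg with the load: R2 ‖ R_L = 1.270 kΩ.
Voltage divider with the loaded lower leg: V_out = 4.14 × 1.270/(16.8 + 1.270) = 4.14 × 0.07026 = 0.2909 V.
(Unloaded it would be 0.356 V; the load pulls it down.)

V_out ≈ 0.291 V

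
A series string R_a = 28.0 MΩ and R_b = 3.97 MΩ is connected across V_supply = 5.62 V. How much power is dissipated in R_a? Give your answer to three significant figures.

The common current is I = 5.62/31.97 = 0.1758 µA.
V(R_a) = I·R = 4.922 V; P = V·I = 4.922 × 0.1758 = 0.8653 µW.

P ≈ 0.865 µW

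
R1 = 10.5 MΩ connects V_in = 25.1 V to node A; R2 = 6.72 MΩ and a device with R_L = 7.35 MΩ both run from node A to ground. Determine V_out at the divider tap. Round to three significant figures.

The load sits in parallel with R2, giving an effective lower resistance R2' = R2·R_L/(R2+R_L) = 3.510 MΩ.
Voltage divider with the loaded lower leg: V_out = 25.1 × 3.510/(10.5 + 3.510) = 25.1 × 0.2506 = 6.289 V.
(Unloaded it would be 9.80 V; the load pulls it down.)

V_out ≈ 6.29 V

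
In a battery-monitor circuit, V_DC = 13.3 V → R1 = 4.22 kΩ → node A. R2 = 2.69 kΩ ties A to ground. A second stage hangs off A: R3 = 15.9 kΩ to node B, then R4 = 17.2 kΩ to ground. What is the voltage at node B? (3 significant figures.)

Looking into the second stage from A: R3 + R4 = 33.10 kΩ appears in parallel with R2.
Effective lower resistance at A: R2 ‖ 33.10 = 2.488 kΩ.
V_A = 13.3 × 2.488/(4.22 + 2.488) = 4.933 V.
V_B = V_A × 0.5196 = 2.563 V.

V_B ≈ 2.56 V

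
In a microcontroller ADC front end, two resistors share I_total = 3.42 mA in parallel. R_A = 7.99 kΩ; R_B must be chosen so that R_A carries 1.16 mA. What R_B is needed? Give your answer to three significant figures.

R_B ≈ 4.10 kΩ

Two-branch current divider: I_A = I_total · R_B/(R_A + R_B).
With f = 0.3392, R_B = R_A · f/(1−f) = 7.99 × 0.5133 = 4.101 kΩ.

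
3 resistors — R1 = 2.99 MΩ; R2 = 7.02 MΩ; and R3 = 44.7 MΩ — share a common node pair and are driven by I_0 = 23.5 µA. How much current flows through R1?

Total conductance ΣG = 1/2.99 + 1/7.02 + 1/44.7 = 0.4993 (units of 1/MΩ).
Current divider: I(R1) = I_0 · G_k/ΣG = 23.5 × (0.3344/0.4993) = 23.5 × 0.6699 = 15.74 µA.

I ≈ 15.7 µA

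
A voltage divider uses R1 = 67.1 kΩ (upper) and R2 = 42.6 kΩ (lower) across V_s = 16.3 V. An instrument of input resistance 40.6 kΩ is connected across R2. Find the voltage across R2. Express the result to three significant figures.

V_out ≈ 3.86 V

First combine the lower leg with the load: R2 ‖ R_L = 20.79 kΩ.
Now apply the divider: V_out = 16.3 × 0.2365 = 3.855 V.
(Unloaded it would be 6.33 V; the load pulls it down.)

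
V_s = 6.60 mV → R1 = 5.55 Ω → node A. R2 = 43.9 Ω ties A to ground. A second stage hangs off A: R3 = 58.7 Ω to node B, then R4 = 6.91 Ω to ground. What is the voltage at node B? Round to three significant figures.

V_B ≈ 0.574 mV

The second stage (R3 + R4 = 65.61 Ω) loads node A in parallel with R2.
Effective lower resistance at A: R2 ‖ 65.61 = 26.30 Ω.
First divider: V_A = V_s · 26.30/(5.55 + 26.30) = 5.450 mV.
V_B = V_A × 0.1053 = 0.5740 mV.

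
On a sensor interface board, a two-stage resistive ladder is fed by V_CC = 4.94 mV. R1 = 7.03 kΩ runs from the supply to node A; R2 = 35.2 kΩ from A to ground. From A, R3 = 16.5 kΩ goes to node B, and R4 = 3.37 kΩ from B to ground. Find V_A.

The second stage (R3 + R4 = 19.87 kΩ) loads node A in parallel with R2.
Effective lower resistance at A: R2 ‖ 19.87 = 12.70 kΩ.
V_A = 4.94 × 12.70/(7.03 + 12.70) = 3.180 mV.

V_A ≈ 3.18 mV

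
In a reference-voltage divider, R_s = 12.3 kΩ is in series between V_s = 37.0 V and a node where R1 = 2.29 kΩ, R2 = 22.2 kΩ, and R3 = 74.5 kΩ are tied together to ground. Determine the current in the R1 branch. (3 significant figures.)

I ≈ 2.28 mA

Equivalent of the parallel group: R_p = 2.020 kΩ.
V_A by voltage divider: V_A = 37.0 × 2.020/(12.3 + 2.020) = 5.218 V.
I(R1) = V_A / R1 = 5.218/2.29 = 2.279 mA.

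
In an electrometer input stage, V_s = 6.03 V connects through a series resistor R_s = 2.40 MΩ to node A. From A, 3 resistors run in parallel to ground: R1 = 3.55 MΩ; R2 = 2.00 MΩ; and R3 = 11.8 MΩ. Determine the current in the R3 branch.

I ≈ 0.166 µA

Parallel bank: R_p = 1/(1/3.55 + 1/2.00 + 1/11.8) = 1.154 MΩ.
V_A by voltage divider: V_A = 6.03 × 1.154/(2.40 + 1.154) = 1.958 V.
I(R3) = V_A / R3 = 1.958/11.8 = 0.1659 µA.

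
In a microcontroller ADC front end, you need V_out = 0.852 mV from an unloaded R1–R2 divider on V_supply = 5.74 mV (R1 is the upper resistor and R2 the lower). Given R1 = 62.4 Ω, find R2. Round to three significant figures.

The divider ratio is R2/(R1+R2) = 0.852/5.74 = 0.1484.
R2 = R1 · 0.1484/(1 − 0.1484) = 10.88 Ω.

R2 ≈ 10.9 Ω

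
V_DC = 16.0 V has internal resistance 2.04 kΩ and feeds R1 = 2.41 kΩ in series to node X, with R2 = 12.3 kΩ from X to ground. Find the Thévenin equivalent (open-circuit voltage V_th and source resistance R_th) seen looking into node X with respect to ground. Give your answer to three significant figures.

V_th ≈ 11.7 V, R_th ≈ 3.27 kΩ

R1' = 2.04 + 2.41 = 4.450 kΩ (source resistance + R1).
V_th is the unloaded tap voltage: V_DC · R2/(R1'+R2) = 16.0 × 0.7343 = 11.75 V.
With V_DC suppressed (replaced by a short), R_th = R1' ‖ R2 = (4.450 × 12.3)/(4.450 + 12.3) = 3.268 kΩ.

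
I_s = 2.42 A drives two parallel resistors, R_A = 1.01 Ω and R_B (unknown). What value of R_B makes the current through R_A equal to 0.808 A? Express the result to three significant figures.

Two-branch current divider: I_A = I_s · R_B/(R_A + R_B).
0.808/2.42 = R_B/(R_A + R_B) → R_B = R_A · (0.3339)/(1 − 0.3339) = 1.01 × 0.5012 = 0.5063 Ω.

R_B ≈ 0.506 Ω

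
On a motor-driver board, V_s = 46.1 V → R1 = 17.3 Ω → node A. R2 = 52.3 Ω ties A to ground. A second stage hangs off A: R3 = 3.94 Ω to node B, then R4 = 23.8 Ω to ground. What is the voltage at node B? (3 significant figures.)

V_B ≈ 20.2 V

The second stage (R3 + R4 = 27.74 Ω) loads node A in parallel with R2.
R2 ‖ (R3+R4) = 18.13 Ω.
V_A = 46.1 × 18.13/(17.3 + 18.13) = 23.59 V.
Stage 2 is unloaded, so V_B = V_A · R4/(R3+R4) = 23.59 × 23.8/27.74 = 20.24 V.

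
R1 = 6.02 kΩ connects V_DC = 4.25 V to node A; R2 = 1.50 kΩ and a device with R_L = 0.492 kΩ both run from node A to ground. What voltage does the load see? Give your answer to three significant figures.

The load sits in parallel with R2, giving an effective lower resistance R2' = R2·R_L/(R2+R_L) = 0.3705 kΩ.
Now apply the divider: V_out = 4.25 × 0.05797 = 0.2464 V.

V_out ≈ 0.246 V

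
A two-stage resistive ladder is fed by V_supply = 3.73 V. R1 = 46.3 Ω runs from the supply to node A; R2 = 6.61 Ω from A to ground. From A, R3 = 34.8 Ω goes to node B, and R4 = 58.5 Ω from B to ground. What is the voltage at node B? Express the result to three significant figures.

V_B ≈ 0.275 V

The second stage (R3 + R4 = 93.30 Ω) loads node A in parallel with R2.
R2 ‖ (R3+R4) = 6.173 Ω.
V_A = 3.73 × 6.173/(46.3 + 6.173) = 0.4388 V.
Then the unloaded second divider: V_B = V_A × R4/(R3+R4) = 0.4388 × 0.6270 = 0.2751 V.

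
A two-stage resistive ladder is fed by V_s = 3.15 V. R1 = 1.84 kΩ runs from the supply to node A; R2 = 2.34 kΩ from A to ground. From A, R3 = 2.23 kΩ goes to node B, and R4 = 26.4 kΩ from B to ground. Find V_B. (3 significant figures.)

The second stage (R3 + R4 = 28.63 kΩ) loads node A in parallel with R2.
R2 ‖ (R3+R4) = 2.163 kΩ.
First divider: V_A = V_s · 2.163/(1.84 + 2.163) = 1.702 V.
Then the unloaded second divider: V_B = V_A × R4/(R3+R4) = 1.702 × 0.9221 = 1.570 V.

V_B ≈ 1.57 V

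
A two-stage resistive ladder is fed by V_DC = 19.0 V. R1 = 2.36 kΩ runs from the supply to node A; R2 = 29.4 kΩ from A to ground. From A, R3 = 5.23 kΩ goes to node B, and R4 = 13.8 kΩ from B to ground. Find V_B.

V_B ≈ 11.4 V

Looking into the second stage from A: R3 + R4 = 19.03 kΩ appears in parallel with R2.
R2 ‖ (R3+R4) = 11.55 kΩ.
V_A = 19.0 × 11.55/(2.36 + 11.55) = 15.78 V.
Then the unloaded second divider: V_B = V_A × R4/(R3+R4) = 15.78 × 0.7252 = 11.44 V.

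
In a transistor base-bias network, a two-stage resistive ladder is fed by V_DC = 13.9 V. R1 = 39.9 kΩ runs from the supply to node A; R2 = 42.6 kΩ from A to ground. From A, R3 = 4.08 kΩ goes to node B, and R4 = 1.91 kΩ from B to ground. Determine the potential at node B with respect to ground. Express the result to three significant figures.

Looking into the second stage from A: R3 + R4 = 5.990 kΩ appears in parallel with R2.
Effective lower resistance at A: R2 ‖ 5.990 = 5.252 kΩ.
So V_A = 13.9 × 0.1163 = 1.617 V.
V_B = V_A × 0.3189 = 0.5155 V.

V_B ≈ 0.516 V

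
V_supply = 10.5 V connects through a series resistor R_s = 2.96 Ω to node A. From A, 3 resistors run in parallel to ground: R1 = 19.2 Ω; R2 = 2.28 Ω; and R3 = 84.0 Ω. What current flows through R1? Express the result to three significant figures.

Combine the parallel branches: R_p = (1/19.2 + 1/2.28 + 1/84.0)⁻¹ = 1.990 Ω.
V_A by voltage divider: V_A = 10.5 × 1.990/(2.96 + 1.990) = 4.221 V.
Branch current I = V_A/R1 = 4.221/19.2 = 0.2198 A.

I ≈ 0.220 A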